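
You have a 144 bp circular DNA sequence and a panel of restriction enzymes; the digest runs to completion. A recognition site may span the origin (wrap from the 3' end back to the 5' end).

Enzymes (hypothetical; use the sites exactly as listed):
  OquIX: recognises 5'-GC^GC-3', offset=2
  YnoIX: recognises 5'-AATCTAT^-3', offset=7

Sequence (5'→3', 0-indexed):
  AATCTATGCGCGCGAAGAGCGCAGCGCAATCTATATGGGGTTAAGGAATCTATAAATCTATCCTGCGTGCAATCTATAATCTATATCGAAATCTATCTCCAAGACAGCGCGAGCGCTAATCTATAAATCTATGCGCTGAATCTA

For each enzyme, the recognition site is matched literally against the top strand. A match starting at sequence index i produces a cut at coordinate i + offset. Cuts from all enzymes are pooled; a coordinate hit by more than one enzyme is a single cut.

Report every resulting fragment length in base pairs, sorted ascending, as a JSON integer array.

Per-enzyme occurrences:
  OquIX GCGC/2: at [7, 9, 18, 23, 106, 112, 132] ⇒ [9, 11, 20, 25, 108, 114, 134]
  YnoIX AATCTAT/7: at [0, 27, 46, 54, 70, 77, 89, 117, 125] ⇒ [7, 34, 53, 61, 77, 84, 96, 124, 132]

All cut coordinates (distinct, sorted): [7, 9, 11, 20, 25, 34, 53, 61, 77, 84, 96, 108, 114, 124, 132, 134]

Fragment lengths:
  7→9: 2 bp
  9→11: 2 bp
  11→20: 9 bp
  20→25: 5 bp
  25→34: 9 bp
  34→53: 19 bp
  53→61: 8 bp
  61→77: 16 bp
  77→84: 7 bp
  84→96: 12 bp
  96→108: 12 bp
  108→114: 6 bp
  114→124: 10 bp
  124→132: 8 bp
  132→134: 2 bp
  134→7 (wrap): 144-134+7 = 17 bp

[2,2,2,5,6,7,8,8,9,9,10,12,12,16,17,19]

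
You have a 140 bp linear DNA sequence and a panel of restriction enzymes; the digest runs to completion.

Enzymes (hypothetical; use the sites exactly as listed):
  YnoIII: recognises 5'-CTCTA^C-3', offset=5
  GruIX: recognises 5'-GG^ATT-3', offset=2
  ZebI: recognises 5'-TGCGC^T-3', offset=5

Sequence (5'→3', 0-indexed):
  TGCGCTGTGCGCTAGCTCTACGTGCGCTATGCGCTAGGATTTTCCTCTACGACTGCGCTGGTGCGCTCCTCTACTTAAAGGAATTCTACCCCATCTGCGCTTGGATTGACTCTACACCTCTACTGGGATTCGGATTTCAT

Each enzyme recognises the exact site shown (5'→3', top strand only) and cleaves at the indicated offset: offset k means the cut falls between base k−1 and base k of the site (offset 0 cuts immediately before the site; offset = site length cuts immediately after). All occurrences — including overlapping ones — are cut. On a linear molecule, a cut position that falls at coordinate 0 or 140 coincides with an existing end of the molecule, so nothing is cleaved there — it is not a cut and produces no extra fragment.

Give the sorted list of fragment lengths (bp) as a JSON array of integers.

[4,4,5,5,6,7,7,7,7,7,8,8,8,9,10,11,27]

Site scan:
  YnoIII CTCTAC/5: at [15, 44, 68, 109, 117] ⇒ [20, 49, 73, 114, 122]
  GruIX GGATT/2: at [36, 102, 125, 131] ⇒ [38, 104, 127, 133]
  ZebI TGCGCT/5: at [0, 7, 22, 29, 53, 61, 95] ⇒ [5, 12, 27, 34, 58, 66, 100]

Pooled cuts: [5, 12, 20, 27, 34, 38, 49, 58, 66, 73, 100, 104, 114, 122, 127, 133]

Fragment lengths:
  [0,5): 5 bp
  [5,12): 7 bp
  [12,20): 8 bp
  [20,27): 7 bp
  [27,34): 7 bp
  [34,38): 4 bp
  [38,49): 11 bp
  [49,58): 9 bp
  [58,66): 8 bp
  [66,73): 7 bp
  [73,100): 27 bp
  [100,104): 4 bp
  [104,114): 10 bp
  [114,122): 8 bp
  [122,127): 5 bp
  [127,133): 6 bp
  [133,140): 7 bp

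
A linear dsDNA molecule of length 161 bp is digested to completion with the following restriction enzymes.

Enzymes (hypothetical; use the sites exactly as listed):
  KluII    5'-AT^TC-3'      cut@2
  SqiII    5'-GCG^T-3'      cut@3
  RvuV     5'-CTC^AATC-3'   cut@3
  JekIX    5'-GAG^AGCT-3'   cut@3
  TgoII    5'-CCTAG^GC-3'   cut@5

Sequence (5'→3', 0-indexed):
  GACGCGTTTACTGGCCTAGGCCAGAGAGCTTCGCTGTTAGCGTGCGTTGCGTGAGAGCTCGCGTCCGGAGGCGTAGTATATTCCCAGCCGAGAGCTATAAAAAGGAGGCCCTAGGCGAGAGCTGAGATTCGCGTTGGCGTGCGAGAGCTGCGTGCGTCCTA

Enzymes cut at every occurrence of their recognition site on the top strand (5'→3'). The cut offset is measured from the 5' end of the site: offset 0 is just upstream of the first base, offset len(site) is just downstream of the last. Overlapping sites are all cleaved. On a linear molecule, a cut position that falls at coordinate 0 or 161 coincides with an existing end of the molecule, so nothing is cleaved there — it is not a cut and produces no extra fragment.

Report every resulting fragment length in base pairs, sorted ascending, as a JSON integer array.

[4,4,4,5,5,5,5,6,6,6,7,7,8,8,9,10,11,13,16,22]

Scan for sites:
  KluII (ATTC, off=2): starts [79, 126] → cuts [81, 128]
  SqiII (GCGT, off=3): starts [3, 39, 43, 48, 60, 70, 130, 136, 149, 153] → cuts [6, 42, 46, 51, 63, 73, 133, 139, 152, 156]
  RvuV (CTCAATC, off=3): no sites
  JekIX (GAGAGCT, off=3): starts [23, 52, 89, 116, 142] → cuts [26, 55, 92, 119, 145]
  TgoII (CCTAGGC, off=5): starts [14, 109] → cuts [19, 114]

Pooled cuts: [6, 19, 26, 42, 46, 51, 55, 63, 73, 81, 92, 114, 119, 128, 133, 139, 145, 152, 156]

Fragment lengths:
  [0,6): 6 bp
  [6,19): 13 bp
  [19,26): 7 bp
  [26,42): 16 bp
  [42,46): 4 bp
  [46,51): 5 bp
  [51,55): 4 bp
  [55,63): 8 bp
  [63,73): 10 bp
  [73,81): 8 bp
  [81,92): 11 bp
  [92,114): 22 bp
  [114,119): 5 bp
  [119,128): 9 bp
  [128,133): 5 bp
  [133,139): 6 bp
  [139,145): 6 bp
  [145,152): 7 bp
  [152,156): 4 bp
  [156,161): 5 bp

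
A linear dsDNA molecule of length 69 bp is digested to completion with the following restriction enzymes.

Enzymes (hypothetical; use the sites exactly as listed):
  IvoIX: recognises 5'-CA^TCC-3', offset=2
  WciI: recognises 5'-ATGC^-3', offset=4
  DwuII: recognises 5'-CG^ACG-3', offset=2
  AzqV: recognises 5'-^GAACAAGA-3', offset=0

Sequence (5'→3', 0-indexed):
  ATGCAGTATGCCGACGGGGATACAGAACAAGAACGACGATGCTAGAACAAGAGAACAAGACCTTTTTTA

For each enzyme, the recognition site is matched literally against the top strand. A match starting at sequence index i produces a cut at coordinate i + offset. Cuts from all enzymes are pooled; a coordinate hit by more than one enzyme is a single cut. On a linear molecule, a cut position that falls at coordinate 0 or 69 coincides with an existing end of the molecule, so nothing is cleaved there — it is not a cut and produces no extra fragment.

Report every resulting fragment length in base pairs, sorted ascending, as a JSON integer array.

Per-enzyme occurrences:
  IvoIX (CATCC, off=2): no sites
  WciI ATGC/4: at [0, 7, 38] ⇒ [4, 11, 42]
  DwuII CGACG/2: at [11, 33] ⇒ [13, 35]
  AzqV GAACAAGA/0: at [24, 44, 52] ⇒ [24, 44, 52]

Pooled cuts: [4, 11, 13, 24, 35, 42, 44, 52]

Fragments:
  [0,4): 4 bp
  [4,11): 7 bp
  [11,13): 2 bp
  [13,24): 11 bp
  [24,35): 11 bp
  [35,42): 7 bp
  [42,44): 2 bp
  [44,52): 8 bp
  [52,69): 17 bp

[2,2,4,7,7,8,11,11,17]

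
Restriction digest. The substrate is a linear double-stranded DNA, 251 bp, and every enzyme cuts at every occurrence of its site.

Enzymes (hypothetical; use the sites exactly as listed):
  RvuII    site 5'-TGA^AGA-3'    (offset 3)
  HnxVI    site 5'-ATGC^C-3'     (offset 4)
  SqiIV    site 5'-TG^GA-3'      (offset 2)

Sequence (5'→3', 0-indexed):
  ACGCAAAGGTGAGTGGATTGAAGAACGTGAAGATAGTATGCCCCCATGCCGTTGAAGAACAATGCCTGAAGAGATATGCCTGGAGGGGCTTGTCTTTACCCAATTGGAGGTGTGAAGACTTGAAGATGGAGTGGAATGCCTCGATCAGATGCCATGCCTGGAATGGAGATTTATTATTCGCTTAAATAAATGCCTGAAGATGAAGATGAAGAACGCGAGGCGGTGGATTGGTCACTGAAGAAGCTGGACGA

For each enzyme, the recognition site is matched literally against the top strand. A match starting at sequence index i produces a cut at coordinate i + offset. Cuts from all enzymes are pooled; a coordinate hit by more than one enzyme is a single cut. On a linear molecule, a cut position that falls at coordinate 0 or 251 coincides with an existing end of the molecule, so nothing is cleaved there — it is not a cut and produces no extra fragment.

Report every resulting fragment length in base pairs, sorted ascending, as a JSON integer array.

Scan for sites:
  RvuII (TGAAGA, off=3): starts [18, 27, 52, 66, 112, 120, 194, 200, 206, 235] → cuts [21, 30, 55, 69, 115, 123, 197, 203, 209, 238]
  HnxVI (ATGCC, off=4): starts [37, 45, 61, 75, 135, 148, 153, 189] → cuts [41, 49, 65, 79, 139, 152, 157, 193]
  SqiIV (TGGA, off=2): starts [13, 80, 104, 126, 131, 158, 163, 223, 244] → cuts [15, 82, 106, 128, 133, 160, 165, 225, 246]

All cut coordinates (distinct, sorted): [15, 21, 30, 41, 49, 55, 65, 69, 79, 82, 106, 115, 123, 128, 133, 139, 152, 157, 160, 165, 193, 197, 203, 209, 225, 238, 246]

Fragments:
  [0,15): 15 bp
  [15,21): 6 bp
  [21,30): 9 bp
  [30,41): 11 bp
  [41,49): 8 bp
  [49,55): 6 bp
  [55,65): 10 bp
  [65,69): 4 bp
  [69,79): 10 bp
  [79,82): 3 bp
  [82,106): 24 bp
  [106,115): 9 bp
  [115,123): 8 bp
  [123,128): 5 bp
  [128,133): 5 bp
  [133,139): 6 bp
  [139,152): 13 bp
  [152,157): 5 bp
  [157,160): 3 bp
  [160,165): 5 bp
  [165,193): 28 bp
  [193,197): 4 bp
  [197,203): 6 bp
  [203,209): 6 bp
  [209,225): 16 bp
  [225,238): 13 bp
  [238,246): 8 bp
  [246,251): 5 bp

[3,3,4,4,5,5,5,5,5,6,6,6,6,6,8,8,8,9,9,10,10,11,13,13,15,16,24,28]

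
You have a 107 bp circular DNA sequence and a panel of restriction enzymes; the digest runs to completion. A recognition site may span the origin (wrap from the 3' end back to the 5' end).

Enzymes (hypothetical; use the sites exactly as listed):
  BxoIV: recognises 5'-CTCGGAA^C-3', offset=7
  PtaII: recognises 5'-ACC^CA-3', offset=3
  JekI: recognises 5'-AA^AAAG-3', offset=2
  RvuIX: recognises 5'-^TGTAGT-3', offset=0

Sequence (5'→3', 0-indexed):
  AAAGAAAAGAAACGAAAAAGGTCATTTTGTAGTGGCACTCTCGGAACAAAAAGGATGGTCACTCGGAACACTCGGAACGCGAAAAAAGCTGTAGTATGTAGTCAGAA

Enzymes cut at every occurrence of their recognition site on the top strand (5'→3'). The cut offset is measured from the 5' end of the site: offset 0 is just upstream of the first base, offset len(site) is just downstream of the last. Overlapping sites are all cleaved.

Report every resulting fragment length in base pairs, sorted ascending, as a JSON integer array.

Site scan:
  BxoIV (CTCGGAAC, off=7): starts [39, 61, 70] → cuts [46, 68, 77]
  PtaII (ACCCA, off=3): no sites
  JekI (AAAAAG, off=2): starts [14, 47, 82, 105] → cuts [0, 16, 49, 84]
  RvuIX (TGTAGT, off=0): starts [27, 89, 96] → cuts [27, 89, 96]

Pooled cuts: [0, 16, 27, 46, 49, 68, 77, 84, 89, 96]

Fragment lengths:
  0→16: 16 bp
  16→27: 11 bp
  27→46: 19 bp
  46→49: 3 bp
  49→68: 19 bp
  68→77: 9 bp
  77→84: 7 bp
  84→89: 5 bp
  89→96: 7 bp
  96→0 (wrap): 107-96+0 = 11 bp

[3,5,7,7,9,11,11,16,19,19]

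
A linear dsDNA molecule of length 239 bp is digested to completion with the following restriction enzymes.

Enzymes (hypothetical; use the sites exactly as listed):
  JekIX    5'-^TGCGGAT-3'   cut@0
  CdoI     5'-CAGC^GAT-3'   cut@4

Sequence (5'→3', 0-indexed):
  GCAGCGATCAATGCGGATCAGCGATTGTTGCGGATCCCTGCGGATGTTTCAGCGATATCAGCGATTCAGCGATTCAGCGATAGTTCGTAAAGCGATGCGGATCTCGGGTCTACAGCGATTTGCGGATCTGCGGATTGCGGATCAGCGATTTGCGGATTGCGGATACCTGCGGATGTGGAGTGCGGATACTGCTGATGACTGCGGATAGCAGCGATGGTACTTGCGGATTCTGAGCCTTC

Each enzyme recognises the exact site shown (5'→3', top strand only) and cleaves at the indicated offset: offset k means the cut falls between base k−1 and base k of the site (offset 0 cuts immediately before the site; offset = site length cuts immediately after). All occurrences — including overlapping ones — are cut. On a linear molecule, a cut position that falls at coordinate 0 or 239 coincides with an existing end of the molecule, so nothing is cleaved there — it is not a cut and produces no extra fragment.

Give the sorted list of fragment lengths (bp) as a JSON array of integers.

[4,4,5,6,6,7,7,8,8,8,9,9,10,10,11,11,13,13,15,17,18,19,21]

Scan for sites:
  JekIX TGCGGAT/0: at [11, 28, 38, 95, 120, 128, 135, 150, 157, 167, 180, 199, 221] ⇒ [11, 28, 38, 95, 120, 128, 135, 150, 157, 167, 180, 199, 221]
  CdoI CAGCGAT/4: at [1, 18, 49, 58, 66, 74, 112, 142, 208] ⇒ [5, 22, 53, 62, 70, 78, 116, 146, 212]

Pooled cuts: [5, 11, 22, 28, 38, 53, 62, 70, 78, 95, 116, 120, 128, 135, 146, 150, 157, 167, 180, 199, 212, 221]

Fragment lengths:
  [0,5): 5 bp
  [5,11): 6 bp
  [11,22): 11 bp
  [22,28): 6 bp
  [28,38): 10 bp
  [38,53): 15 bp
  [53,62): 9 bp
  [62,70): 8 bp
  [70,78): 8 bp
  [78,95): 17 bp
  [95,116): 21 bp
  [116,120): 4 bp
  [120,128): 8 bp
  [128,135): 7 bp
  [135,146): 11 bp
  [146,150): 4 bp
  [150,157): 7 bp
  [157,167): 10 bp
  [167,180): 13 bp
  [180,199): 19 bp
  [199,212): 13 bp
  [212,221): 9 bp
  [221,239): 18 bp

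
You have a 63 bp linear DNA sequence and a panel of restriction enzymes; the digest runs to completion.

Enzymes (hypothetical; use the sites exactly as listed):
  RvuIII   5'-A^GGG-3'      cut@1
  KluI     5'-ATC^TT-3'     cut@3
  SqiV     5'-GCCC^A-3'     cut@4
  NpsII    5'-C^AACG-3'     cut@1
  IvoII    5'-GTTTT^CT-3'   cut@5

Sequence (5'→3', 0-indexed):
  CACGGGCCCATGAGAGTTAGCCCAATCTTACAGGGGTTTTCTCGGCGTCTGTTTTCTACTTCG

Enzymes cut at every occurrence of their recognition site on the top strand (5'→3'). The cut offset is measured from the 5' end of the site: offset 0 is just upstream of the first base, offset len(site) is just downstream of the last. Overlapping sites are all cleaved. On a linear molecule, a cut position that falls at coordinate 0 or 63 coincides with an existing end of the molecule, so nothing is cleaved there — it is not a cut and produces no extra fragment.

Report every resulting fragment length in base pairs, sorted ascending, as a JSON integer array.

[4,5,8,8,9,14,15]

Per-enzyme occurrences:
  RvuIII (AGGG, off=1): starts [31] → cuts [32]
  KluI (ATCTT, off=3): starts [24] → cuts [27]
  SqiV (GCCCA, off=4): starts [5, 19] → cuts [9, 23]
  NpsII (CAACG, off=1): no sites
  IvoII (GTTTTCT, off=5): starts [35, 50] → cuts [40, 55]

All cut coordinates (distinct, sorted): [9, 23, 27, 32, 40, 55]

Fragments:
  [0,9): 9 bp
  [9,23): 14 bp
  [23,27): 4 bp
  [27,32): 5 bp
  [32,40): 8 bp
  [40,55): 15 bp
  [55,63): 8 bp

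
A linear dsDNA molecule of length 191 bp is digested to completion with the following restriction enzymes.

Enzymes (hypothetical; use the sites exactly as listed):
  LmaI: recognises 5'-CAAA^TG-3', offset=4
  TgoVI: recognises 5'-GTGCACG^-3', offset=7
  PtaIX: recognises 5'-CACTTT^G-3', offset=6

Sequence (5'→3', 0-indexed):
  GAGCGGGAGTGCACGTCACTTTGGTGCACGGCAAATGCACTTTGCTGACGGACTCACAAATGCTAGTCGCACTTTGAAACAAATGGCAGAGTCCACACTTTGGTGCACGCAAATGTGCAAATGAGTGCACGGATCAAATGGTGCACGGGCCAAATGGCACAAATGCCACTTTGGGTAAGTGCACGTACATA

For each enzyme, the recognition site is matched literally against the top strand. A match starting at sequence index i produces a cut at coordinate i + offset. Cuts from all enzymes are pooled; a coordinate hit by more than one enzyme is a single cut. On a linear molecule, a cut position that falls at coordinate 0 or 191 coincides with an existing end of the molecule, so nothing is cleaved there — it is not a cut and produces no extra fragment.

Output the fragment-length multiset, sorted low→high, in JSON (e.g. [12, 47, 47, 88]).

[4,5,6,7,7,7,8,8,8,8,8,9,9,9,10,13,15,15,17,18]

Per-enzyme occurrences:
  LmaI CAAATG/4: at [31, 56, 79, 109, 117, 134, 150, 159] ⇒ [35, 60, 83, 113, 121, 138, 154, 163]
  TgoVI GTGCACG/7: at [8, 23, 102, 124, 140, 178] ⇒ [15, 30, 109, 131, 147, 185]
  PtaIX CACTTTG/6: at [16, 37, 69, 95, 166] ⇒ [22, 43, 75, 101, 172]

Pooled cuts: [15, 22, 30, 35, 43, 60, 75, 83, 101, 109, 113, 121, 131, 138, 147, 154, 163, 172, 185]

Fragment lengths:
  [0,15): 15 bp
  [15,22): 7 bp
  [22,30): 8 bp
  [30,35): 5 bp
  [35,43): 8 bp
  [43,60): 17 bp
  [60,75): 15 bp
  [75,83): 8 bp
  [83,101): 18 bp
  [101,109): 8 bp
  [109,113): 4 bp
  [113,121): 8 bp
  [121,131): 10 bp
  [131,138): 7 bp
  [138,147): 9 bp
  [147,154): 7 bp
  [154,163): 9 bp
  [163,172): 9 bp
  [172,185): 13 bp
  [185,191): 6 bp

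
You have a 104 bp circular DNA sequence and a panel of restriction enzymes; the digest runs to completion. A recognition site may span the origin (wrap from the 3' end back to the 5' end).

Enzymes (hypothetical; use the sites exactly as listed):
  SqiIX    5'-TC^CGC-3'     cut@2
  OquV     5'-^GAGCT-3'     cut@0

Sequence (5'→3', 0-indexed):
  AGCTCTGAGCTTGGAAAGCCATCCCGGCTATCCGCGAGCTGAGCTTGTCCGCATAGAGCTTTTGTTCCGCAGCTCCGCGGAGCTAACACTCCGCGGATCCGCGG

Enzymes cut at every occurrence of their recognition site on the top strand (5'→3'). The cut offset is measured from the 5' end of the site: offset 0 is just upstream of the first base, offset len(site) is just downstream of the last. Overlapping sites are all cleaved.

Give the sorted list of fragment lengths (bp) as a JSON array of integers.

[3,4,4,5,6,7,8,8,9,12,12,26]

Per-enzyme occurrences:
  SqiIX (TCCGC, off=2): starts [30, 47, 65, 73, 89, 97] → cuts [32, 49, 67, 75, 91, 99]
  OquV (GAGCT, off=0): starts [6, 35, 40, 55, 79, 103] → cuts [6, 35, 40, 55, 79, 103]

Pooled cuts: [6, 32, 35, 40, 49, 55, 67, 75, 79, 91, 99, 103]

Fragments:
  6→32: 26 bp
  32→35: 3 bp
  35→40: 5 bp
  40→49: 9 bp
  49→55: 6 bp
  55→67: 12 bp
  67→75: 8 bp
  75→79: 4 bp
  79→91: 12 bp
  91→99: 8 bp
  99→103: 4 bp
  103→6 (wrap): 104-103+6 = 7 bp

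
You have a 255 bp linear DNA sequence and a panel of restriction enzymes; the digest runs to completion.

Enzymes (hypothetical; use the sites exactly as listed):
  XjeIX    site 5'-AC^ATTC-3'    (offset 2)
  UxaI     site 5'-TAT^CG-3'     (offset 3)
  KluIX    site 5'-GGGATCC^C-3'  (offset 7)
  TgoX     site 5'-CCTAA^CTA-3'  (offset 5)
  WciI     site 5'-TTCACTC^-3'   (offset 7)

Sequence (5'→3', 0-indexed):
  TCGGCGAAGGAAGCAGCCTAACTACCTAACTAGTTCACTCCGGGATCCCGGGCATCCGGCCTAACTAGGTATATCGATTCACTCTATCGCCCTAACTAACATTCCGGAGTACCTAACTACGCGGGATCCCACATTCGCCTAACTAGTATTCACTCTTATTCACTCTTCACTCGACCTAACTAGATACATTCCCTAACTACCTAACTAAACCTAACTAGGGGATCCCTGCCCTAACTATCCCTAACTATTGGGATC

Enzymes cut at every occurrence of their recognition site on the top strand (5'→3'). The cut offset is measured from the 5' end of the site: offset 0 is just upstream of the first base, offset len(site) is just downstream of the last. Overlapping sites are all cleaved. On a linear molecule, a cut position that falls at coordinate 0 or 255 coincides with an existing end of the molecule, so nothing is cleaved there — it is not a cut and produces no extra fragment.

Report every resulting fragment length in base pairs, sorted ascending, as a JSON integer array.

Per-enzyme occurrences:
  XjeIX ACATTC/2: at [98, 130, 185] ⇒ [100, 132, 187]
  UxaI TATCG/3: at [71, 84] ⇒ [74, 87]
  KluIX GGGATCCC/7: at [41, 122, 218] ⇒ [48, 129, 225]
  TgoX CCTAACTA/5: at [16, 24, 59, 90, 111, 137, 174, 191, 199, 209, 229, 239] ⇒ [21, 29, 64, 95, 116, 142, 179, 196, 204, 214, 234, 244]
  WciI TTCACTC/7: at [33, 77, 148, 158, 165] ⇒ [40, 84, 155, 165, 172]

Pooled cuts: [21, 29, 40, 48, 64, 74, 84, 87, 95, 100, 116, 129, 132, 142, 155, 165, 172, 179, 187, 196, 204, 214, 225, 234, 244]

Fragment lengths:
  [0,21): 21 bp
  [21,29): 8 bp
  [29,40): 11 bp
  [40,48): 8 bp
  [48,64): 16 bp
  [64,74): 10 bp
  [74,84): 10 bp
  [84,87): 3 bp
  [87,95): 8 bp
  [95,100): 5 bp
  [100,116): 16 bp
  [116,129): 13 bp
  [129,132): 3 bp
  [132,142): 10 bp
  [142,155): 13 bp
  [155,165): 10 bp
  [165,172): 7 bp
  [172,179): 7 bp
  [179,187): 8 bp
  [187,196): 9 bp
  [196,204): 8 bp
  [204,214): 10 bp
  [214,225): 11 bp
  [225,234): 9 bp
  [234,244): 10 bp
  [244,255): 11 bp

[3,3,5,7,7,8,8,8,8,8,9,9,10,10,10,10,10,10,11,11,11,13,13,16,16,21]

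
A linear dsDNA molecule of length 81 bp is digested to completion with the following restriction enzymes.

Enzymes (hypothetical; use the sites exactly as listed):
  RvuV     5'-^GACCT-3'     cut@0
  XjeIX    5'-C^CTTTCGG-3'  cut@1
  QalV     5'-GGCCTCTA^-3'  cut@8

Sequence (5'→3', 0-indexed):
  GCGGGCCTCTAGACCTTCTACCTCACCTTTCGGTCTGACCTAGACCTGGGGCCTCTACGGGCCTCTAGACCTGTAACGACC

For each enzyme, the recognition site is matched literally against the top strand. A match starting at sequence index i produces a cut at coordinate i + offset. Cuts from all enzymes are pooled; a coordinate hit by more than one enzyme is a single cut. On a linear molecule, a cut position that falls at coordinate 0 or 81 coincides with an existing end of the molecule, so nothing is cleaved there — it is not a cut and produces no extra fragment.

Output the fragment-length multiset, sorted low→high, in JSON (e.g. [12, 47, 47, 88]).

Site scan:
  RvuV GACCT/0: at [11, 36, 42, 67] ⇒ [11, 36, 42, 67]
  XjeIX CCTTTCGG/1: at [25] ⇒ [26]
  QalV GGCCTCTA/8: at [3, 49, 59] ⇒ [11, 57, 67]

Pooled cuts: [11, 26, 36, 42, 57, 67]

Fragment lengths:
  [0,11): 11 bp
  [11,26): 15 bp
  [26,36): 10 bp
  [36,42): 6 bp
  [42,57): 15 bp
  [57,67): 10 bp
  [67,81): 14 bp

[6,10,10,11,14,15,15]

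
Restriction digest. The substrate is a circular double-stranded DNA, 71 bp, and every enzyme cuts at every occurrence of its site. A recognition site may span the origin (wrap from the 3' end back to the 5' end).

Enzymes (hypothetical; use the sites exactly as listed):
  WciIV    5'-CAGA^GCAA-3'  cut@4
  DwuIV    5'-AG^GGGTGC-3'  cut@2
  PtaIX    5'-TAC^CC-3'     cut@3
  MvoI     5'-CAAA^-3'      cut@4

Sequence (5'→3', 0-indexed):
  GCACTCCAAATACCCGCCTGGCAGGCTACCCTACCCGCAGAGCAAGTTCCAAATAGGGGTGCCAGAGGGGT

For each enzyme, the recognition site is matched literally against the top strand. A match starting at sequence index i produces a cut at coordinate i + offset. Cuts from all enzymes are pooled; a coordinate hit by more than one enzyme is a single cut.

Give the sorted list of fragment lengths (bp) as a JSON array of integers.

[3,3,5,7,11,12,14,16]

Scan for sites:
  WciIV CAGAGCAA/4: at [37] ⇒ [41]
  DwuIV AGGGGTGC/2: at [54, 65] ⇒ [56, 67]
  PtaIX TACCC/3: at [10, 26, 31] ⇒ [13, 29, 34]
  MvoI CAAA/4: at [6, 49] ⇒ [10, 53]

Pooled cuts: [10, 13, 29, 34, 41, 53, 56, 67]

Fragment lengths:
  10→13: 3 bp
  13→29: 16 bp
  29→34: 5 bp
  34→41: 7 bp
  41→53: 12 bp
  53→56: 3 bp
  56→67: 11 bp
  67→10 (wrap): 71-67+10 = 14 bp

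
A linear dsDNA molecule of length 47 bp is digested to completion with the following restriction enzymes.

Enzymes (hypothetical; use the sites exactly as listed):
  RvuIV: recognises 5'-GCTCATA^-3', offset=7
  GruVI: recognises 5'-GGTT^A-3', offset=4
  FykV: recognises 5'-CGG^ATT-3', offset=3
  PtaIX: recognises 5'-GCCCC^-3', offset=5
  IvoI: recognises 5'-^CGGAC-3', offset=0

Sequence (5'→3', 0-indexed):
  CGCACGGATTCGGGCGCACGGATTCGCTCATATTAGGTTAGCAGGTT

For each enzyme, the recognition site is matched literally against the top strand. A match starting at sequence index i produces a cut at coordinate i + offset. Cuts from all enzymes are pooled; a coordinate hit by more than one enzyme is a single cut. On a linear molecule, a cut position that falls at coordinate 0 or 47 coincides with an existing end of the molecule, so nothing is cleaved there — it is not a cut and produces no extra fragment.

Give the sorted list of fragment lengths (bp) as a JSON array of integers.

Scan for sites:
  RvuIV (GCTCATA, off=7): starts [25] → cuts [32]
  GruVI (GGTTA, off=4): starts [35] → cuts [39]
  FykV (CGGATT, off=3): starts [4, 18] → cuts [7, 21]
  PtaIX (GCCCC, off=5): no sites
  IvoI (CGGAC, off=0): no sites

All cut coordinates (distinct, sorted): [7, 21, 32, 39]

Fragment lengths:
  [0,7): 7 bp
  [7,21): 14 bp
  [21,32): 11 bp
  [32,39): 7 bp
  [39,47): 8 bp

[7,7,8,11,14]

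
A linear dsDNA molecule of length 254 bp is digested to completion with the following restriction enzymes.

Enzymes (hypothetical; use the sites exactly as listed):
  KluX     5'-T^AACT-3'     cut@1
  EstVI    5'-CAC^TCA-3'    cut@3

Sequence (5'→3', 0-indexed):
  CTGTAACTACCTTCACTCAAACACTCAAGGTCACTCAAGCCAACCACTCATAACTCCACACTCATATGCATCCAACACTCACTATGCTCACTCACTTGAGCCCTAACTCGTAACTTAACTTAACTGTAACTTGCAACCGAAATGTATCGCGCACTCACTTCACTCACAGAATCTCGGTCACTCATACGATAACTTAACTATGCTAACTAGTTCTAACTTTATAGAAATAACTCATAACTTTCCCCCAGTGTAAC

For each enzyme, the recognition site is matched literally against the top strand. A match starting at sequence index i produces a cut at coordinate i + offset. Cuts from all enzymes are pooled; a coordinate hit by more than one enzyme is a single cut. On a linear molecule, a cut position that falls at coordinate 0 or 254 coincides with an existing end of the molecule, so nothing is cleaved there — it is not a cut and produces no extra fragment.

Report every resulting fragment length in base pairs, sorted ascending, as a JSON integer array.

[4,4,5,5,5,6,7,7,8,9,9,9,10,10,10,12,13,13,13,14,17,18,19,27]

Scan for sites:
  KluX (TAACT, off=1): starts [3, 50, 103, 110, 115, 120, 126, 189, 194, 203, 213, 227, 234] → cuts [4, 51, 104, 111, 116, 121, 127, 190, 195, 204, 214, 228, 235]
  EstVI (CACTCA, off=3): starts [13, 21, 31, 44, 58, 75, 88, 151, 160, 178] → cuts [16, 24, 34, 47, 61, 78, 91, 154, 163, 181]

Pooled cuts: [4, 16, 24, 34, 47, 51, 61, 78, 91, 104, 111, 116, 121, 127, 154, 163, 181, 190, 195, 204, 214, 228, 235]

Fragments:
  [0,4): 4 bp
  [4,16): 12 bp
  [16,24): 8 bp
  [24,34): 10 bp
  [34,47): 13 bp
  [47,51): 4 bp
  [51,61): 10 bp
  [61,78): 17 bp
  [78,91): 13 bp
  [91,104): 13 bp
  [104,111): 7 bp
  [111,116): 5 bp
  [116,121): 5 bp
  [121,127): 6 bp
  [127,154): 27 bp
  [154,163): 9 bp
  [163,181): 18 bp
  [181,190): 9 bp
  [190,195): 5 bp
  [195,204): 9 bp
  [204,214): 10 bp
  [214,228): 14 bp
  [228,235): 7 bp
  [235,254): 19 bp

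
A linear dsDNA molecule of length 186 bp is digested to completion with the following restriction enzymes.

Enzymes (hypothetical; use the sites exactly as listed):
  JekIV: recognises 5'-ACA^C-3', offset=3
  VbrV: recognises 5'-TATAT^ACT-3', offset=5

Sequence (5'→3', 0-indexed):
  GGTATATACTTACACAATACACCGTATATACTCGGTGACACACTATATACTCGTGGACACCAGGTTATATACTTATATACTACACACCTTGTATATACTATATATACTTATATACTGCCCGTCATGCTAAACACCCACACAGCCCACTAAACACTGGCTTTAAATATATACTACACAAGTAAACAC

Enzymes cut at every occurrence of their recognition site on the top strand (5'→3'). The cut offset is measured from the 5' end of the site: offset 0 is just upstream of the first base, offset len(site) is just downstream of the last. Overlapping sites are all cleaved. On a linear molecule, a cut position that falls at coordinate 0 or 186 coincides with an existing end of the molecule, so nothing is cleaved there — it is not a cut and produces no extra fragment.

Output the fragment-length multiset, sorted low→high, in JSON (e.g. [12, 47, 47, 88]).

[1,2,2,6,6,6,6,7,7,7,8,8,8,9,10,10,11,11,11,14,16,20]

Per-enzyme occurrences:
  JekIV ACAC/3: at [11, 18, 37, 39, 56, 81, 83, 130, 136, 150, 172, 182] ⇒ [14, 21, 40, 42, 59, 84, 86, 133, 139, 153, 175, 185]
  VbrV TATATACT/5: at [2, 24, 43, 65, 73, 91, 100, 108, 164] ⇒ [7, 29, 48, 70, 78, 96, 105, 113, 169]

Pooled cuts: [7, 14, 21, 29, 40, 42, 48, 59, 70, 78, 84, 86, 96, 105, 113, 133, 139, 153, 169, 175, 185]

Fragments:
  [0,7): 7 bp
  [7,14): 7 bp
  [14,21): 7 bp
  [21,29): 8 bp
  [29,40): 11 bp
  [40,42): 2 bp
  [42,48): 6 bp
  [48,59): 11 bp
  [59,70): 11 bp
  [70,78): 8 bp
  [78,84): 6 bp
  [84,86): 2 bp
  [86,96): 10 bp
  [96,105): 9 bp
  [105,113): 8 bp
  [113,133): 20 bp
  [133,139): 6 bp
  [139,153): 14 bp
  [153,169): 16 bp
  [169,175): 6 bp
  [175,185): 10 bp
  [185,186): 1 bp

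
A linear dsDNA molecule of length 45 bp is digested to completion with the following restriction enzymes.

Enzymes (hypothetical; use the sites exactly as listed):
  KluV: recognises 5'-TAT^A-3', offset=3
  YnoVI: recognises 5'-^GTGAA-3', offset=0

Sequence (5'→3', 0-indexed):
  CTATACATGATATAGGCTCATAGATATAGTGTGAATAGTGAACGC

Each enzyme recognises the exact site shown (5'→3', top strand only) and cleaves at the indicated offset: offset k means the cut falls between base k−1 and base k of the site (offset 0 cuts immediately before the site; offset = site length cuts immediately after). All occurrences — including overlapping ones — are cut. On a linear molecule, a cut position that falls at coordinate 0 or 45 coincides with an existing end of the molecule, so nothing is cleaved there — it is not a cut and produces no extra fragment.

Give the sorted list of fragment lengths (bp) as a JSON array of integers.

[3,4,7,8,9,14]

Scan for sites:
  KluV (TATA, off=3): starts [1, 10, 24] → cuts [4, 13, 27]
  YnoVI (GTGAA, off=0): starts [30, 37] → cuts [30, 37]

All cut coordinates (distinct, sorted): [4, 13, 27, 30, 37]

Fragment lengths:
  [0,4): 4 bp
  [4,13): 9 bp
  [13,27): 14 bp
  [27,30): 3 bp
  [30,37): 7 bp
  [37,45): 8 bp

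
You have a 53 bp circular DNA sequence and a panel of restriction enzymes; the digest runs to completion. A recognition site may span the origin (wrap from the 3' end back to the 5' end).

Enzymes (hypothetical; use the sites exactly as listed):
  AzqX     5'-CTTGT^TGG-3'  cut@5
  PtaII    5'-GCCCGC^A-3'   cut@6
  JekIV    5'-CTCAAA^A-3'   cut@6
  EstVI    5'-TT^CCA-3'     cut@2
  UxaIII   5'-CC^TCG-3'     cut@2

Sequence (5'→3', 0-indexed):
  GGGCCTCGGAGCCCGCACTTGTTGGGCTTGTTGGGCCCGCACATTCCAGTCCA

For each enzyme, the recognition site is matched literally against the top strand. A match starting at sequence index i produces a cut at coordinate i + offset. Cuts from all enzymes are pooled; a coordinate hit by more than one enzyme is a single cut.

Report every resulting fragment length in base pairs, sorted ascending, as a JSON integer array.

Site scan:
  AzqX (CTTGTTGG, off=5): starts [17, 26] → cuts [22, 31]
  PtaII (GCCCGCA, off=6): starts [10, 34] → cuts [16, 40]
  JekIV (CTCAAAA, off=6): no sites
  EstVI (TTCCA, off=2): starts [43] → cuts [45]
  UxaIII (CCTCG, off=2): starts [3] → cuts [5]

Pooled cuts: [5, 16, 22, 31, 40, 45]

Fragment lengths:
  5→16: 11 bp
  16→22: 6 bp
  22→31: 9 bp
  31→40: 9 bp
  40→45: 5 bp
  45→5 (wrap): 53-45+5 = 13 bp

[5,6,9,9,11,13]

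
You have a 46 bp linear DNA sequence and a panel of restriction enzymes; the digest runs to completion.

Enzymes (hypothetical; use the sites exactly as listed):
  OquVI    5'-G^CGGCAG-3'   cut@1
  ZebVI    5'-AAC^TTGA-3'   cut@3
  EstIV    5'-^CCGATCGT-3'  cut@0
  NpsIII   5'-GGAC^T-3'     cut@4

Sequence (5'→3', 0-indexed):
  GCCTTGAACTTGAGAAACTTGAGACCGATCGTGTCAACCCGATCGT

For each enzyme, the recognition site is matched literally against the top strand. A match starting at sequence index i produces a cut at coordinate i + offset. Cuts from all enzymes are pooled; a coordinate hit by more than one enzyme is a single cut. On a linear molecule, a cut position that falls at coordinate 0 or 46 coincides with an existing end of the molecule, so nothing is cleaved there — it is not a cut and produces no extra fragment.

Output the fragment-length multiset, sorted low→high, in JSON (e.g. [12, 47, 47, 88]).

[6,8,9,9,14]

Site scan:
  OquVI (GCGGCAG, off=1): no sites
  ZebVI (AACTTGA, off=3): starts [6, 15] → cuts [9, 18]
  EstIV (CCGATCGT, off=0): starts [24, 38] → cuts [24, 38]
  NpsIII (GGACT, off=4): no sites

Pooled cuts: [9, 18, 24, 38]

Fragments:
  [0,9): 9 bp
  [9,18): 9 bp
  [18,24): 6 bp
  [24,38): 14 bp
  [38,46): 8 bp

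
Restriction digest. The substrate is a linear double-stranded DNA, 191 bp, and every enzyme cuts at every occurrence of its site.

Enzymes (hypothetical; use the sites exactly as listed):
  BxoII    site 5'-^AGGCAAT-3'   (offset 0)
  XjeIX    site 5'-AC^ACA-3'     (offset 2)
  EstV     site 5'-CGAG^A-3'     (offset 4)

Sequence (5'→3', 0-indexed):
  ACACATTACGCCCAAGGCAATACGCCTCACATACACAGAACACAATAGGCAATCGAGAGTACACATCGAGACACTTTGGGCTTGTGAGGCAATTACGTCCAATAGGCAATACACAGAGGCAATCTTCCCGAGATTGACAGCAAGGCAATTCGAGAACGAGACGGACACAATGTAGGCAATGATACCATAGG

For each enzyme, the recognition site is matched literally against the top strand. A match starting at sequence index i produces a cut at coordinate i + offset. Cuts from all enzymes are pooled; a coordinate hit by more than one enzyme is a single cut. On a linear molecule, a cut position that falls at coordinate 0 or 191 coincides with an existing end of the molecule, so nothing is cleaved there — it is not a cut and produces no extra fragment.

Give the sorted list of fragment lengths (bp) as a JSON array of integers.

[2,4,5,5,6,6,7,7,8,9,10,11,12,12,16,16,17,18,20]

Per-enzyme occurrences:
  BxoII (AGGCAAT, off=0): starts [14, 46, 86, 103, 116, 142, 173] → cuts [14, 46, 86, 103, 116, 142, 173]
  XjeIX (ACACA, off=2): starts [0, 32, 39, 60, 110, 164] → cuts [2, 34, 41, 62, 112, 166]
  EstV (CGAGA, off=4): starts [53, 66, 128, 150, 156] → cuts [57, 70, 132, 154, 160]

All cut coordinates (distinct, sorted): [2, 14, 34, 41, 46, 57, 62, 70, 86, 103, 112, 116, 132, 142, 154, 160, 166, 173]

Fragment lengths:
  [0,2): 2 bp
  [2,14): 12 bp
  [14,34): 20 bp
  [34,41): 7 bp
  [41,46): 5 bp
  [46,57): 11 bp
  [57,62): 5 bp
  [62,70): 8 bp
  [70,86): 16 bp
  [86,103): 17 bp
  [103,112): 9 bp
  [112,116): 4 bp
  [116,132): 16 bp
  [132,142): 10 bp
  [142,154): 12 bp
  [154,160): 6 bp
  [160,166): 6 bp
  [166,173): 7 bp
  [173,191): 18 bp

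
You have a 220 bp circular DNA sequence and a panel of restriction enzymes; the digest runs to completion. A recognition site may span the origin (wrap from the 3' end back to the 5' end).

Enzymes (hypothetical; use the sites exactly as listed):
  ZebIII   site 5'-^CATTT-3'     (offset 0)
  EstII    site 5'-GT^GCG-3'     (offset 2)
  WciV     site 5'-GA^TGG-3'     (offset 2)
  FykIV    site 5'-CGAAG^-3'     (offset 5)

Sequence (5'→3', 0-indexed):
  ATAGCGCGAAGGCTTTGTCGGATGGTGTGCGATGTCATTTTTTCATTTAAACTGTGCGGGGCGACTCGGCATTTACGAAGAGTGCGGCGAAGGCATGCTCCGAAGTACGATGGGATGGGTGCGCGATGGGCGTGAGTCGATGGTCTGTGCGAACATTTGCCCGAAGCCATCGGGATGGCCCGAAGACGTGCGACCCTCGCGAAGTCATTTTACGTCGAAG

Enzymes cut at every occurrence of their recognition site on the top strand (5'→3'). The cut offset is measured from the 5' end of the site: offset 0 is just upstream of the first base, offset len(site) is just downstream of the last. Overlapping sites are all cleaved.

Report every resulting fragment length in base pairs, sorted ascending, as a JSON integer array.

[1,3,4,5,5,5,5,6,6,7,8,8,9,9,10,11,11,11,12,13,13,14,14,15,15]

Per-enzyme occurrences:
  ZebIII CATTT/0: at [35, 43, 69, 153, 205] ⇒ [35, 43, 69, 153, 205]
  EstII GTGCG/2: at [26, 53, 81, 118, 146, 187] ⇒ [28, 55, 83, 120, 148, 189]
  WciV GATGG/2: at [20, 108, 113, 124, 138, 173] ⇒ [22, 110, 115, 126, 140, 175]
  FykIV CGAAG/5: at [6, 75, 87, 100, 161, 180, 199, 215] ⇒ [0, 11, 80, 92, 105, 166, 185, 204]

Pooled cuts: [0, 11, 22, 28, 35, 43, 55, 69, 80, 83, 92, 105, 110, 115, 120, 126, 140, 148, 153, 166, 175, 185, 189, 204, 205]

Fragment lengths:
  0→11: 11 bp
  11→22: 11 bp
  22→28: 6 bp
  28→35: 7 bp
  35→43: 8 bp
  43→55: 12 bp
  55→69: 14 bp
  69→80: 11 bp
  80→83: 3 bp
  83→92: 9 bp
  92→105: 13 bp
  105→110: 5 bp
  110→115: 5 bp
  115→120: 5 bp
  120→126: 6 bp
  126→140: 14 bp
  140→148: 8 bp
  148→153: 5 bp
  153→166: 13 bp
  166→175: 9 bp
  175→185: 10 bp
  185→189: 4 bp
  189→204: 15 bp
  204→205: 1 bp
  205→0 (wrap): 220-205+0 = 15 bp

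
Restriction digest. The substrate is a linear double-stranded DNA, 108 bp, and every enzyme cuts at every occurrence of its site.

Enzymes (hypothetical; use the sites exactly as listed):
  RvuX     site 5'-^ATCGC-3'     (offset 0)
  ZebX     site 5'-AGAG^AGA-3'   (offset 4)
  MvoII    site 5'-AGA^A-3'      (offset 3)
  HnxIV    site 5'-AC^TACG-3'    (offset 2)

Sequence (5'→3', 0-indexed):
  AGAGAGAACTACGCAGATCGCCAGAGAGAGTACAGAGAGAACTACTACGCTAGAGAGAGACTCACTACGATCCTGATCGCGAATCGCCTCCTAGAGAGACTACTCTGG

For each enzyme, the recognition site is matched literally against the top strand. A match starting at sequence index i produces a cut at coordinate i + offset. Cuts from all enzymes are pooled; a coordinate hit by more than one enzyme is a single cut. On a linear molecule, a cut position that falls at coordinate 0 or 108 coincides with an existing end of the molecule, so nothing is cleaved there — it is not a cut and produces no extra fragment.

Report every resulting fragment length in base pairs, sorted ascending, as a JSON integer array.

[2,2,3,3,4,5,7,7,8,10,10,10,11,12,14]

Per-enzyme occurrences:
  RvuX ATCGC/0: at [16, 75, 82] ⇒ [16, 75, 82]
  ZebX AGAGAGA/4: at [0, 22, 33, 51, 53, 92] ⇒ [4, 26, 37, 55, 57, 96]
  MvoII AGAA/3: at [4, 37] ⇒ [7, 40]
  HnxIV ACTACG/2: at [7, 43, 63] ⇒ [9, 45, 65]

All cut coordinates (distinct, sorted): [4, 7, 9, 16, 26, 37, 40, 45, 55, 57, 65, 75, 82, 96]

Fragments:
  [0,4): 4 bp
  [4,7): 3 bp
  [7,9): 2 bp
  [9,16): 7 bp
  [16,26): 10 bp
  [26,37): 11 bp
  [37,40): 3 bp
  [40,45): 5 bp
  [45,55): 10 bp
  [55,57): 2 bp
  [57,65): 8 bp
  [65,75): 10 bp
  [75,82): 7 bp
  [82,96): 14 bp
  [96,108): 12 bp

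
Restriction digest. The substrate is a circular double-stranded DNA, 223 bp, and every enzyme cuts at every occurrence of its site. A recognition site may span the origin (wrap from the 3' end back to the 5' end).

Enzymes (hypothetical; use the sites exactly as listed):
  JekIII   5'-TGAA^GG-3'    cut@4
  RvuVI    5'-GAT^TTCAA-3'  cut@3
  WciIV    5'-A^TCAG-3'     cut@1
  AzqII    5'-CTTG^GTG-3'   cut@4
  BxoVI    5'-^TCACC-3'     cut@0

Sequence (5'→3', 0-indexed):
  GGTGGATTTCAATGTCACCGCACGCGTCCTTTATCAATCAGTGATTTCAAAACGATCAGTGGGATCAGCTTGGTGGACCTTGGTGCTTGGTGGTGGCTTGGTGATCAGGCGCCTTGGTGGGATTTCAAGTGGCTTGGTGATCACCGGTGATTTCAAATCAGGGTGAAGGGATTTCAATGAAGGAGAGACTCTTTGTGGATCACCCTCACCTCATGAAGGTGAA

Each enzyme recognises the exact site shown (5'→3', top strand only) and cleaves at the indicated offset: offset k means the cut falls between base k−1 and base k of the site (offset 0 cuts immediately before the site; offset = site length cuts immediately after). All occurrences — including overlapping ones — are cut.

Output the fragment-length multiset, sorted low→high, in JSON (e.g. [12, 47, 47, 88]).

Scan for sites:
  JekIII TGAAGG/4: at [163, 177, 213, 219] ⇒ [0, 167, 181, 217]
  RvuVI GATTTCAA/3: at [4, 42, 120, 148, 169] ⇒ [7, 45, 123, 151, 172]
  WciIV ATCAG/1: at [36, 54, 63, 103, 156] ⇒ [37, 55, 64, 104, 157]
  AzqII CTTGGTG/4: at [68, 78, 85, 96, 112, 132] ⇒ [72, 82, 89, 100, 116, 136]
  BxoVI TCACC/0: at [14, 140, 199, 205] ⇒ [14, 140, 199, 205]

Pooled cuts: [0, 7, 14, 37, 45, 55, 64, 72, 82, 89, 100, 104, 116, 123, 136, 140, 151, 157, 167, 172, 181, 199, 205, 217]

Fragments:
  0→7: 7 bp
  7→14: 7 bp
  14→37: 23 bp
  37→45: 8 bp
  45→55: 10 bp
  55→64: 9 bp
  64→72: 8 bp
  72→82: 10 bp
  82→89: 7 bp
  89→100: 11 bp
  100→104: 4 bp
  104→116: 12 bp
  116→123: 7 bp
  123→136: 13 bp
  136→140: 4 bp
  140→151: 11 bp
  151→157: 6 bp
  157→167: 10 bp
  167→172: 5 bp
  172→181: 9 bp
  181→199: 18 bp
  199→205: 6 bp
  205→217: 12 bp
  217→0 (wrap): 223-217+0 = 6 bp

[4,4,5,6,6,6,7,7,7,7,8,8,9,9,10,10,10,11,11,12,12,13,18,23]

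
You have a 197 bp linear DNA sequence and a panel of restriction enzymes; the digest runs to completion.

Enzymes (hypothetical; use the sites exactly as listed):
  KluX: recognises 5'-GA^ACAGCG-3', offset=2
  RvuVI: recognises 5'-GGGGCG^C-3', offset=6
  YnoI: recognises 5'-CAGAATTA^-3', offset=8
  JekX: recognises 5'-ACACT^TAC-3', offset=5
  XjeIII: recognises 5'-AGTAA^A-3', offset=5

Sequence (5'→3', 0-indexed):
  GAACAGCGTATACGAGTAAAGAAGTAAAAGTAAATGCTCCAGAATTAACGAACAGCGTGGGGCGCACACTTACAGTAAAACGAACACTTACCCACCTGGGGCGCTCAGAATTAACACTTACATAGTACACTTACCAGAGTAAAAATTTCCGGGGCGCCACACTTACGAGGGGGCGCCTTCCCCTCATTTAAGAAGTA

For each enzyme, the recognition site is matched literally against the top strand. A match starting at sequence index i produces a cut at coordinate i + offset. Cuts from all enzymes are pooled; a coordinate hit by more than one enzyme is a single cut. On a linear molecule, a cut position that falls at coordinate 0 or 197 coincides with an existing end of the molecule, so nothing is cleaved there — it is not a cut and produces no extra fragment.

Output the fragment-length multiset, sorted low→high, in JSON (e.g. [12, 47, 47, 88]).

[2,4,5,6,6,7,8,8,10,10,11,12,13,13,14,14,15,17,22]

Scan for sites:
  KluX (GAACAGCG, off=2): starts [0, 49] → cuts [2, 51]
  RvuVI (GGGGCGC, off=6): starts [58, 97, 150, 169] → cuts [64, 103, 156, 175]
  YnoI (CAGAATTA, off=8): starts [39, 105] → cuts [47, 113]
  JekX (ACACTTAC, off=5): starts [65, 83, 113, 126, 158] → cuts [70, 88, 118, 131, 163]
  XjeIII (AGTAAA, off=5): starts [14, 22, 28, 73, 137] → cuts [19, 27, 33, 78, 142]

Pooled cuts: [2, 19, 27, 33, 47, 51, 64, 70, 78, 88, 103, 113, 118, 131, 142, 156, 163, 175]

Fragments:
  [0,2): 2 bp
  [2,19): 17 bp
  [19,27): 8 bp
  [27,33): 6 bp
  [33,47): 14 bp
  [47,51): 4 bp
  [51,64): 13 bp
  [64,70): 6 bp
  [70,78): 8 bp
  [78,88): 10 bp
  [88,103): 15 bp
  [103,113): 10 bp
  [113,118): 5 bp
  [118,131): 13 bp
  [131,142): 11 bp
  [142,156): 14 bp
  [156,163): 7 bp
  [163,175): 12 bp
  [175,197): 22 bp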